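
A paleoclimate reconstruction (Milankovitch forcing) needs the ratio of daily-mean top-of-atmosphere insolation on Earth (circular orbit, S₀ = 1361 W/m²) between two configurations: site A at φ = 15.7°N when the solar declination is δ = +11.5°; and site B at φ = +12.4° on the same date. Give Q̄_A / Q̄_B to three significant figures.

Q̄_A / Q̄_B ≈ 1.00

— Configuration A (φ=+15.7°):
cos H₀ = −tan(+15.7°) tan(+11.500°) = -0.0572, H₀ = 1.6280 rad.
Bracket: H₀ sin φ sin δ + cos φ cos δ sin H₀ = 1.6280×0.27060×0.19937 + 0.96269×0.97992×0.99836 = 0.087830 + 0.941812 = 1.029642.
Q̄ = (S₀/π) × [bracket] = (1361/π) × 1.029642 = 446.06 W/m².
— Configuration B (φ=+12.4°):
cos H₀ = −tan(+12.4°) tan(+11.500°) = -0.0447, H₀ = 1.6155 rad.
Bracket: H₀ sin φ sin δ + cos φ cos δ sin H₀ = 1.6155×0.21474×0.19937 + 0.97667×0.97992×0.99900 = 0.069164 + 0.956101 = 1.025265.
Q̄ = (S₀/π) × [bracket] = (1361/π) × 1.025265 = 444.17 W/m².
Ratio Q̄_A / Q̄_B = 446.06 / 444.17 = 1.004.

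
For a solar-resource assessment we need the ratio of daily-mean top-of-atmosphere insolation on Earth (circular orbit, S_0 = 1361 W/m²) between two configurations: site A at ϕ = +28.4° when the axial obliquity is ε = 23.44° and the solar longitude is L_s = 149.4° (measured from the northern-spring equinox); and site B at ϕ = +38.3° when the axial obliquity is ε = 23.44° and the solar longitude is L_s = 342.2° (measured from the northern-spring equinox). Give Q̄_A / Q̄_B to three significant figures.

— Configuration A (ϕ=+28.4°):
Solar declination: sin δ = sin ε · sin L_s = sin 23.44° × sin 149.4° = 0.20249, so δ = +11.683°.
cos h₀ = −tan(+28.4°) tan(+11.683°) = -0.1118, h₀ = 1.6828 rad.
Bracket: h₀ sin ϕ sin δ + cos ϕ cos δ sin h₀ = 1.6828×0.47562×0.20249 + 0.87965×0.97928×0.99373 = 0.162068 + 0.856023 = 1.018091.
Q̄ = (S_0/π) × [bracket] = (1361/π) × 1.018091 = 441.06 W/m².
— Configuration B (ϕ=+38.3°):
Solar declination: sin δ = sin ε · sin L_s = sin 23.44° × sin 342.2° = -0.12160, so δ = -6.985°.
cos h₀ = −tan(+38.3°) tan(-6.985°) = 0.0968, h₀ = 1.4739 rad.
Bracket: h₀ sin ϕ sin δ + cos ϕ cos δ sin h₀ = 1.4739×0.61978×-0.12160 + 0.78478×0.99258×0.99531 = -0.111081 + 0.775304 = 0.664223.
Q̄ = (S_0/π) × [bracket] = (1361/π) × 0.664223 = 287.75 W/m².
Ratio Q̄_A / Q̄_B = 441.06 / 287.75 = 1.533.

Q̄_A / Q̄_B ≈ 1.53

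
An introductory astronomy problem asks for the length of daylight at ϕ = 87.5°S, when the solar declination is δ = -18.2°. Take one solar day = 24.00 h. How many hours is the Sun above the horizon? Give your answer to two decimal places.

24.00 h

Sunrise equation: cos h₀ = −tan ϕ · tan δ = -7.5304 ≤ −1, so the Sun never sets (polar day) and h₀ = π.
Daylight = 2h₀/(2π) × 24.00 h = (3.1416/π) × 24.00 = 24.00 h.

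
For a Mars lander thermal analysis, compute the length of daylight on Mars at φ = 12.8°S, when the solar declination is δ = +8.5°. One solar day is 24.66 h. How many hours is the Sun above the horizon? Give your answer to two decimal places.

cos H₀ = −tan φ · tan δ = −tan(-12.8°) × tan(+8.500°) = 0.0340, so H₀ = 1.5368 rad = 88.05°.
Daylight = 2H₀/(2π) × 24.66 h = (1.5368/π) × 24.66 = 12.06 h.

12.06 h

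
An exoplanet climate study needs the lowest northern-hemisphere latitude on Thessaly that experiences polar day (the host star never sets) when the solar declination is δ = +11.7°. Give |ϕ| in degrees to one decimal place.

|ϕ| = 78.3°

Polar day requires cos h₀ = −tan ϕ tan δ ≤ −1, i.e. tan ϕ tan δ ≥ 1.
The boundary is |tan ϕ| · |tan δ| = 1, so |ϕ| = 90° − |δ| = 90° − 11.7° = 78.3° in the northern hemisphere.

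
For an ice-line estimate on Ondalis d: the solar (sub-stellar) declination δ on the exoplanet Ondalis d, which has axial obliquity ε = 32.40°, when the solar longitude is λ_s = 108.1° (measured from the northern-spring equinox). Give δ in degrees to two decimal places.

sin δ = sin ε · sin λ_s = sin 32.40° × sin 108.1° = 0.509312.
δ = arcsin(0.509312) = +30.62°.

δ = +30.62°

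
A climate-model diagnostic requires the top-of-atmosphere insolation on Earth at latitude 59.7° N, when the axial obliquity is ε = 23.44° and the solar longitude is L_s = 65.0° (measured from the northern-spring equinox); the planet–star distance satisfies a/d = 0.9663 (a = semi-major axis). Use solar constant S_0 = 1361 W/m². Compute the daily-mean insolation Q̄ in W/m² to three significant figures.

Solar declination: sin δ = sin ε · sin L_s = sin 23.44° × sin 65.0° = 0.36052, so δ = +21.132°.
cos h₀ = −tan(+59.7°) tan(+21.132°) = -0.6614, h₀ = 2.2935 rad.
Bracket: h₀ sin ϕ sin δ + cos ϕ cos δ sin h₀ = 2.2935×0.86340×0.36052 + 0.50453×0.93275×0.75000 = 0.713905 + 0.352950 = 1.066855.
Inverse-square distance factor (a/d)² = 0.9663² = 0.933736.
Q̄ = (S_0/π) × 0.933736 × [bracket] = (1361/π) × 0.933736 × 1.066855 = 431.6 W/m².

Q̄ ≈ 432 W/m²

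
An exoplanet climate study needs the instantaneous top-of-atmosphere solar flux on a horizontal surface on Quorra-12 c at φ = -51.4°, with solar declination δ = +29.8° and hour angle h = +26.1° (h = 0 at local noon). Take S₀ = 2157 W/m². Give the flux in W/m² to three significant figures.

cos θ_z = sin φ sin δ + cos φ cos δ cos h = -0.388395 + 0.486175 = 0.097780.
Flux = S₀ · cos θ_z = 2157 × 0.097780 = 210.9 W/m².

211 W/m²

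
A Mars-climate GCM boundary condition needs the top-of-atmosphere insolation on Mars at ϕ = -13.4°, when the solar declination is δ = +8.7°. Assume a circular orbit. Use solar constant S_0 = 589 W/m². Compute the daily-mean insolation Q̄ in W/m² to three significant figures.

cos h₀ = −tan(-13.4°) tan(+8.700°) = 0.0365, h₀ = 1.5343 rad.
Bracket: h₀ sin ϕ sin δ + cos ϕ cos δ sin h₀ = 1.5343×-0.23175×0.15126 + 0.97278×0.98849×0.99934 = -0.053784 + 0.960949 = 0.907165.
Q̄ = (S_0/π) × [bracket] = (589/π) × 0.907165 = 170.1 W/m².

Q̄ ≈ 170 W/m²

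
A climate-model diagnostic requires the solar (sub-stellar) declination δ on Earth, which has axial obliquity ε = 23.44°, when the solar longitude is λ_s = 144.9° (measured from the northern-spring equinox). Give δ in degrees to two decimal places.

δ = +13.22°

sin δ = sin ε · sin λ_s = sin 23.44° × sin 144.9° = 0.228730.
δ = arcsin(0.228730) = +13.22°.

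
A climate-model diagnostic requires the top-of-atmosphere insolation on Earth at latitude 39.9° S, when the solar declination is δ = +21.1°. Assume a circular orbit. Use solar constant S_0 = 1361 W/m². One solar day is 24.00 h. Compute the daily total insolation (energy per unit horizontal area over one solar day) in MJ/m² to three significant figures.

cos h₀ = −tan(-39.9°) tan(+21.100°) = 0.3226, h₀ = 1.2423 rad.
Bracket: h₀ sin ϕ sin δ + cos ϕ cos δ sin h₀ = 1.2423×-0.64145×0.36000 + 0.76717×0.93295×0.94652 = -0.286874 + 0.677454 = 0.390580.
Q̄ = (S_0/π) × [bracket] = (1361/π) × 0.390580 = 169.21 W/m².
Daily total = Q̄ × 24.00 h × 3600 s/h = 169.21 × 24.00 × 3600 / 10⁶ = 14.62 MJ/m².

14.6 MJ/m²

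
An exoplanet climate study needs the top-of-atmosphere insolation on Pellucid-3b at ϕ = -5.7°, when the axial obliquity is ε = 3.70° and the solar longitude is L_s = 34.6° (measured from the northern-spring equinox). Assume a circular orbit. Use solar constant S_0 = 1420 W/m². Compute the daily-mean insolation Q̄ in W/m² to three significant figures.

Q̄ ≈ 447 W/m²

Solar declination: sin δ = sin ε · sin L_s = sin 3.70° × sin 34.6° = 0.03664, so δ = +2.100°.
cos h₀ = −tan(-5.7°) tan(+2.100°) = 0.0037, h₀ = 1.5671 rad.
Bracket: h₀ sin ϕ sin δ + cos ϕ cos δ sin h₀ = 1.5671×-0.09932×0.03664 + 0.99506×0.99933×0.99999 = -0.005703 + 0.994383 = 0.988680.
Q̄ = (S_0/π) × [bracket] = (1420/π) × 0.988680 = 446.9 W/m².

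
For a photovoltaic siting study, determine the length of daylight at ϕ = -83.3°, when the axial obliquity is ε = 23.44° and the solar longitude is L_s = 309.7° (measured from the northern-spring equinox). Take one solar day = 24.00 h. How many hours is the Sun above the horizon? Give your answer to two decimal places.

Solar declination: sin δ = sin ε · sin L_s = sin 23.44° × sin 309.7° = -0.30606, so δ = -17.822°.
Sunrise equation: cos h₀ = −tan ϕ · tan δ = -2.7367 ≤ −1, so the Sun never sets (polar day) and h₀ = π.
Daylight = 2h₀/(2π) × 24.00 h = (3.1416/π) × 24.00 = 24.00 h.

24.00 h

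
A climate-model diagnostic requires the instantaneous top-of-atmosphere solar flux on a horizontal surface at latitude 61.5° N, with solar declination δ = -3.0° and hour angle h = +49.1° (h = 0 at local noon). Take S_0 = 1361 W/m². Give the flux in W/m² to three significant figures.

cos θ_z = sin ϕ sin δ + cos ϕ cos δ cos h = -0.045994 + 0.311987 = 0.265993.
Flux = S_0 · cos θ_z = 1361 × 0.265993 = 362.0 W/m².

362 W/m²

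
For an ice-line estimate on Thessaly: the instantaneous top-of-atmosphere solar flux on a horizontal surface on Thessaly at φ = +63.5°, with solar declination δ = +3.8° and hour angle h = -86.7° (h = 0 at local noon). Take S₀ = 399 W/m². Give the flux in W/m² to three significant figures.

cos θ_z = sin φ sin δ + cos φ cos δ cos h = 0.059311 + 0.025628 = 0.084939.
Flux = S₀ · cos θ_z = 399 × 0.084939 = 33.89 W/m².

33.9 W/m²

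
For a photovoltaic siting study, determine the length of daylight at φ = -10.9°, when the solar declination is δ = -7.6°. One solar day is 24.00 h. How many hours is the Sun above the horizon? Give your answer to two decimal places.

cos H₀ = −tan φ · tan δ = −tan(-10.9°) × tan(-7.600°) = -0.0257, so H₀ = 1.5965 rad = 91.47°.
Daylight = 2H₀/(2π) × 24.00 h = (1.5965/π) × 24.00 = 12.20 h.

12.20 h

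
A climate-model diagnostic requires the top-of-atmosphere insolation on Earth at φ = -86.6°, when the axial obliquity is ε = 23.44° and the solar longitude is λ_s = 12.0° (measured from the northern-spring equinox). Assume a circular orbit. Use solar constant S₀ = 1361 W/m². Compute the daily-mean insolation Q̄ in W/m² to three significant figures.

Solar declination: sin δ = sin ε · sin λ_s = sin 23.44° × sin 12.0° = 0.08270, so δ = +4.744°.
cos H₀ = −tan(-86.6°) tan(+4.744°) = 1.3969 ≥ 1 ⇒ polar night, H₀ = 0 and Q̄ = 0.

Q̄ ≈ 0.00 W/m²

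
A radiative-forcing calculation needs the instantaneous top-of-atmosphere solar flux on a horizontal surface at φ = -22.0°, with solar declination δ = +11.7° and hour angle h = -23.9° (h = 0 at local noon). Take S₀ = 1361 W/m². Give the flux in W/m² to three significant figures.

cos θ_z = sin φ sin δ + cos φ cos δ cos h = -0.075965 + 0.830069 = 0.754104.
Flux = S₀ · cos θ_z = 1361 × 0.754104 = 1026 W/m².

1.03e+03 W/m²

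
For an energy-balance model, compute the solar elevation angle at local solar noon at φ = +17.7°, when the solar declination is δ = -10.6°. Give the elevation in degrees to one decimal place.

At local noon the hour angle is zero, so the zenith angle equals |φ − δ| = |+17.7° − (-10.600°)| = 28.300°.
Elevation = 90° − 28.300° = 61.7°.

61.7°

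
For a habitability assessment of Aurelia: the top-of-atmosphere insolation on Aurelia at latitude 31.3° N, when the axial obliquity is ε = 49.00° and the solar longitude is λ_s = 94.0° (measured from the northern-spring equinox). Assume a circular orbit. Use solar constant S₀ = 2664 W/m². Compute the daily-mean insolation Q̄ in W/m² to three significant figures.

Q̄ ≈ 1.12e+03 W/m²

Solar declination: sin δ = sin ε · sin λ_s = sin 49.00° × sin 94.0° = 0.75287, so δ = +48.840°.
cos H₀ = −tan(+31.3°) tan(+48.840°) = -0.6955, H₀ = 2.3399 rad.
Bracket: H₀ sin φ sin δ + cos φ cos δ sin H₀ = 2.3399×0.51952×0.75287 + 0.85446×0.65817×0.71853 = 0.915207 + 0.404087 = 1.319294.
Q̄ = (S₀/π) × [bracket] = (2664/π) × 1.319294 = 1119 W/m².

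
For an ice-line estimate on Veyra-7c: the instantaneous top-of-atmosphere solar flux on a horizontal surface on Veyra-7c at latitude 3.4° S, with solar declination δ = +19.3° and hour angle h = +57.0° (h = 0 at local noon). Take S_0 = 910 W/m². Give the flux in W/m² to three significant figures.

449 W/m²

cos θ_z = sin ϕ sin δ + cos ϕ cos δ cos h = -0.019602 + 0.513126 = 0.493524.
Flux = S_0 · cos θ_z = 910 × 0.493524 = 449.1 W/m².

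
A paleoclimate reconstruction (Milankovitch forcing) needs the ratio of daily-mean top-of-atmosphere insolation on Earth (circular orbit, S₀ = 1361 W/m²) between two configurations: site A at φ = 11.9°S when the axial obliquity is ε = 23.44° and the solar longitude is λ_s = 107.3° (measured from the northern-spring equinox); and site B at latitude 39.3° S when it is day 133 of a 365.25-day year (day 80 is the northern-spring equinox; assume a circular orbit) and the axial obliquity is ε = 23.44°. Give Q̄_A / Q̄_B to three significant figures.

Q̄_A / Q̄_B ≈ 1.75

— Configuration A (φ=-11.9°):
Solar declination: sin δ = sin ε · sin λ_s = sin 23.44° × sin 107.3° = 0.37979, so δ = +22.321°.
cos H₀ = −tan(-11.9°) tan(+22.321°) = 0.0865, H₀ = 1.4842 rad.
Bracket: H₀ sin φ sin δ + cos φ cos δ sin H₀ = 1.4842×-0.20620×0.37979 + 0.97851×0.92507×0.99625 = -0.116232 + 0.901796 = 0.785564.
Q̄ = (S₀/π) × [bracket] = (1361/π) × 0.785564 = 340.32 W/m².
— Configuration B (φ=-39.3°):
Solar longitude: λ_s = 360° × (133 − 80)/365.25 = 52.238°.
sin δ = sin 23.44° × sin 52.238° = 0.31448, so δ = +18.329°.
cos H₀ = −tan(-39.3°) tan(+18.329°) = 0.2712, H₀ = 1.2962 rad.
Bracket: H₀ sin φ sin δ + cos φ cos δ sin H₀ = 1.2962×-0.63338×0.31448 + 0.77384×0.94927×0.96254 = -0.258184 + 0.707066 = 0.448882.
Q̄ = (S₀/π) × [bracket] = (1361/π) × 0.448882 = 194.46 W/m².
Ratio Q̄_A / Q̄_B = 340.32 / 194.46 = 1.750.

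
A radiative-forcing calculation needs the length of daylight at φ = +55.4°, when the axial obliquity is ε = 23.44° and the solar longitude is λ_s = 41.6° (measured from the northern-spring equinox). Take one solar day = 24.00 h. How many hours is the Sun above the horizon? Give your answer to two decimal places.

Solar declination: sin δ = sin ε · sin λ_s = sin 23.44° × sin 41.6° = 0.26410, so δ = +15.314°.
cos H₀ = −tan φ · tan δ = −tan(+55.4°) × tan(+15.314°) = -0.3969, so H₀ = 1.9790 rad = 113.39°.
Daylight = 2H₀/(2π) × 24.00 h = (1.9790/π) × 24.00 = 15.12 h.

15.12 h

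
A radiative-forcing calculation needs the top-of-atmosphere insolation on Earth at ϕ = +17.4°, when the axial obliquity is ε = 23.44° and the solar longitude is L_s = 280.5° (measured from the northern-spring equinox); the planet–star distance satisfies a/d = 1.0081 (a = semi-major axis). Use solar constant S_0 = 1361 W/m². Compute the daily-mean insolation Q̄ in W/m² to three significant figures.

Q̄ ≈ 309 W/m²

Solar declination: sin δ = sin ε · sin L_s = sin 23.44° × sin 280.5° = -0.39113, so δ = -23.025°.
cos h₀ = −tan(+17.4°) tan(-23.025°) = 0.1332, h₀ = 1.4372 rad.
Bracket: h₀ sin ϕ sin δ + cos ϕ cos δ sin h₀ = 1.4372×0.29904×-0.39113 + 0.95424×0.92034×0.99109 = -0.168100 + 0.870400 = 0.702300.
Inverse-square distance factor (a/d)² = 1.0081² = 1.016266.
Q̄ = (S_0/π) × 1.016266 × [bracket] = (1361/π) × 1.016266 × 0.702300 = 309.2 W/m².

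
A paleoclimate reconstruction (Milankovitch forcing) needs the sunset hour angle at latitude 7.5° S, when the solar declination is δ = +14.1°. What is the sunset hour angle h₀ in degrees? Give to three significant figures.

cos h₀ = −tan ϕ · tan δ = −tan(-7.5°) × tan(+14.100°) = 0.0331, so h₀ = 1.5377 rad = 88.10°.

h₀ = 88.1°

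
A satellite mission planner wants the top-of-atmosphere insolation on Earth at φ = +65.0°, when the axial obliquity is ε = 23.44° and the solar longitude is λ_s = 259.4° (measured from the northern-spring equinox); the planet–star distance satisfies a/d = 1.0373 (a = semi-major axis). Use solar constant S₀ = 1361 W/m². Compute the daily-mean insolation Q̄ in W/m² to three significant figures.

Solar declination: sin δ = sin ε · sin λ_s = sin 23.44° × sin 259.4° = -0.39100, so δ = -23.017°.
cos H₀ = −tan(+65.0°) tan(-23.017°) = 0.9110, H₀ = 0.4250 rad.
Bracket: H₀ sin φ sin δ + cos φ cos δ sin H₀ = 0.4250×0.90631×-0.39100 + 0.42262×0.92039×0.41234 = -0.150606 + 0.160390 = 0.009784.
Inverse-square distance factor (a/d)² = 1.0373² = 1.075991.
Q̄ = (S₀/π) × 1.075991 × [bracket] = (1361/π) × 1.075991 × 0.009784 = 4.561 W/m².

Q̄ ≈ 4.56 W/m²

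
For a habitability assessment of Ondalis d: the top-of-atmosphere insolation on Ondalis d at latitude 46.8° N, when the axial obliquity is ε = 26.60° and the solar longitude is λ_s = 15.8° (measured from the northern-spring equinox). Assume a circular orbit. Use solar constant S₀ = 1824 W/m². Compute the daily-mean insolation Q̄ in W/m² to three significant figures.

Solar declination: sin δ = sin ε · sin λ_s = sin 26.60° × sin 15.8° = 0.12192, so δ = +7.003°.
cos H₀ = −tan(+46.8°) tan(+7.003°) = -0.1308, H₀ = 1.7020 rad.
Bracket: H₀ sin φ sin δ + cos φ cos δ sin H₀ = 1.7020×0.72897×0.12192 + 0.68455×0.99254×0.99141 = 0.151267 + 0.673607 = 0.824874.
Q̄ = (S₀/π) × [bracket] = (1824/π) × 0.824874 = 478.9 W/m².

Q̄ ≈ 479 W/m²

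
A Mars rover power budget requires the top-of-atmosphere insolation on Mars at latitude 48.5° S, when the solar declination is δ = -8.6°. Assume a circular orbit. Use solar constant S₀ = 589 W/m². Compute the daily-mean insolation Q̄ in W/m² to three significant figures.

cos H₀ = −tan(-48.5°) tan(-8.600°) = -0.1709, H₀ = 1.7426 rad.
Bracket: H₀ sin φ sin δ + cos φ cos δ sin H₀ = 1.7426×-0.74896×-0.14954 + 0.66262×0.98876×0.98528 = 0.195170 + 0.645528 = 0.840698.
Q̄ = (S₀/π) × [bracket] = (589/π) × 0.840698 = 157.6 W/m².

Q̄ ≈ 158 W/m²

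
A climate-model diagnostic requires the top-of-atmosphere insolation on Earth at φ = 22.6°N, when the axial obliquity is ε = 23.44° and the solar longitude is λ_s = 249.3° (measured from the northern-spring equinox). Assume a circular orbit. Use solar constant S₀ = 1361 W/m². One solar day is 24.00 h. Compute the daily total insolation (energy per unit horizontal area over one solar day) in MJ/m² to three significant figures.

Solar declination: sin δ = sin ε · sin λ_s = sin 23.44° × sin 249.3° = -0.37211, so δ = -21.846°.
cos H₀ = −tan(+22.6°) tan(-21.846°) = 0.1669, H₀ = 1.4031 rad.
Bracket: H₀ sin φ sin δ + cos φ cos δ sin H₀ = 1.4031×0.38430×-0.37211 + 0.92321×0.92819×0.98598 = -0.200646 + 0.844900 = 0.644254.
Q̄ = (S₀/π) × [bracket] = (1361/π) × 0.644254 = 279.10 W/m².
Daily total = Q̄ × 24.00 h × 3600 s/h = 279.10 × 24.00 × 3600 / 10⁶ = 24.11 MJ/m².

24.1 MJ/m²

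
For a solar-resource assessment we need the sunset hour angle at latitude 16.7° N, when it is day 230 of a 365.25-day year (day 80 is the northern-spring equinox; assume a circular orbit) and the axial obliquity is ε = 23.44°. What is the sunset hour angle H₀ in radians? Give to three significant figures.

H₀ = 1.64 rad

Solar longitude: λ_s = 360° × (230 − 80)/365.25 = 147.844°.
sin δ = sin 23.44° × sin 147.844° = 0.21171, so δ = +12.223°.
cos H₀ = −tan φ · tan δ = −tan(+16.7°) × tan(+12.223°) = -0.0650, so H₀ = 1.6358 rad = 93.73°.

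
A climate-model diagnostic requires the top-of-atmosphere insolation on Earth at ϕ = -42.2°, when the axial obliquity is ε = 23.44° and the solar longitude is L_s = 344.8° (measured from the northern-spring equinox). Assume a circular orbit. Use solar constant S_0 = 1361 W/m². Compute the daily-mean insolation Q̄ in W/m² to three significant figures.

Solar declination: sin δ = sin ε · sin L_s = sin 23.44° × sin 344.8° = -0.10430, so δ = -5.987°.
cos h₀ = −tan(-42.2°) tan(-5.987°) = -0.0951, h₀ = 1.6660 rad.
Bracket: h₀ sin ϕ sin δ + cos ϕ cos δ sin h₀ = 1.6660×-0.67172×-0.10430 + 0.74080×0.99455×0.99547 = 0.116721 + 0.733425 = 0.850146.
Q̄ = (S_0/π) × [bracket] = (1361/π) × 0.850146 = 368.3 W/m².

Q̄ ≈ 368 W/m²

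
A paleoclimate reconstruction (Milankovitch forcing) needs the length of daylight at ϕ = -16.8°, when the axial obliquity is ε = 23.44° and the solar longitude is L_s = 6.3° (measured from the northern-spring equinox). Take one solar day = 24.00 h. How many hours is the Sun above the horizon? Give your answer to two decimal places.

11.90 h

Solar declination: sin δ = sin ε · sin L_s = sin 23.44° × sin 6.3° = 0.04365, so δ = +2.502°.
cos h₀ = −tan ϕ · tan δ = −tan(-16.8°) × tan(+2.502°) = 0.0132, so h₀ = 1.5576 rad = 89.24°.
Daylight = 2h₀/(2π) × 24.00 h = (1.5576/π) × 24.00 = 11.90 h.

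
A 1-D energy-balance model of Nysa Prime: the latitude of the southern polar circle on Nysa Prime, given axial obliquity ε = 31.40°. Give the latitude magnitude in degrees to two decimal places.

The polar circle is the lowest latitude that experiences at least one full rotation of continuous darkness at the northern-summer solstice; it lies at |ϕ| = 90° − ε = 90° − 31.40° = 58.60°.

58.60°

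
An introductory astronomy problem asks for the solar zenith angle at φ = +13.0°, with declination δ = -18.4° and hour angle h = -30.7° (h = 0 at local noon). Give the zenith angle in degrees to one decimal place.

θ_z = 43.6°

cos θ_z = sin φ sin δ + cos φ cos δ cos h = -0.071006 + 0.794982 = 0.723976.
θ_z = arccos(0.723976) = 43.6°.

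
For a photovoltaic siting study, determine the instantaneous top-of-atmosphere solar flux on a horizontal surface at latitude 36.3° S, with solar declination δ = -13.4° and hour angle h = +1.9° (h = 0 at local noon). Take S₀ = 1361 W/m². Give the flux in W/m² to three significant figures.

1.25e+03 W/m²

cos θ_z = sin φ sin δ + cos φ cos δ cos h = 0.137198 + 0.783557 = 0.920755.
Flux = S₀ · cos θ_z = 1361 × 0.920755 = 1253 W/m².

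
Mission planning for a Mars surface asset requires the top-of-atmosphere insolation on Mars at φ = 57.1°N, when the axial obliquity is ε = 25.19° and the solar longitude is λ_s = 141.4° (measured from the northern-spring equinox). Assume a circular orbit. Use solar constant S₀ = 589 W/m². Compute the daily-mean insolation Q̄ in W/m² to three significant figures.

Q̄ ≈ 173 W/m²

Solar declination: sin δ = sin ε · sin λ_s = sin 25.19° × sin 141.4° = 0.26554, so δ = +15.399°.
cos H₀ = −tan(+57.1°) tan(+15.399°) = -0.4257, H₀ = 2.0106 rad.
Bracket: H₀ sin φ sin δ + cos φ cos δ sin H₀ = 2.0106×0.83962×0.26554 + 0.54317×0.96410×0.90485 = 0.448269 + 0.473843 = 0.922112.
Q̄ = (S₀/π) × [bracket] = (589/π) × 0.922112 = 172.9 W/m².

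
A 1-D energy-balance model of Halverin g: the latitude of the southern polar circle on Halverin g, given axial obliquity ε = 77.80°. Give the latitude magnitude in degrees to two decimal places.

12.20°

The polar circle is the lowest latitude that experiences at least one full rotation of continuous darkness at the northern-summer solstice; it lies at |φ| = 90° − ε = 90° − 77.80° = 12.20°.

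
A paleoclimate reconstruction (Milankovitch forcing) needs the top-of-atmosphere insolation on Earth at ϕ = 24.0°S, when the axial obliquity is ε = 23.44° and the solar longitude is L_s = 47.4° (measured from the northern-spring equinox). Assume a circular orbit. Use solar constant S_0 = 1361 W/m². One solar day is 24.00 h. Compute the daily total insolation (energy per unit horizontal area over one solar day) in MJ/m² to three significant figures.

26.0 MJ/m²

Solar declination: sin δ = sin ε · sin L_s = sin 23.44° × sin 47.4° = 0.29281, so δ = +17.026°.
cos h₀ = −tan(-24.0°) tan(+17.026°) = 0.1363, h₀ = 1.4340 rad.
Bracket: h₀ sin ϕ sin δ + cos ϕ cos δ sin h₀ = 1.4340×-0.40674×0.29281 + 0.91355×0.95617×0.99066 = -0.170786 + 0.865351 = 0.694565.
Q̄ = (S_0/π) × [bracket] = (1361/π) × 0.694565 = 300.90 W/m².
Daily total = Q̄ × 24.00 h × 3600 s/h = 300.90 × 24.00 × 3600 / 10⁶ = 26.00 MJ/m².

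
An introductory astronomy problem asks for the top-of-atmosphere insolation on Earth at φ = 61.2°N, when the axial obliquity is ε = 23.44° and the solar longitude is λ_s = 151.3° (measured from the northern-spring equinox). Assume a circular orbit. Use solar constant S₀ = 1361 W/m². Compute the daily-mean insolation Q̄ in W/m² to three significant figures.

Q̄ ≈ 332 W/m²

Solar declination: sin δ = sin ε · sin λ_s = sin 23.44° × sin 151.3° = 0.19103, so δ = +11.013°.
cos H₀ = −tan(+61.2°) tan(+11.013°) = -0.3540, H₀ = 1.9326 rad.
Bracket: H₀ sin φ sin δ + cos φ cos δ sin H₀ = 1.9326×0.87631×0.19103 + 0.48175×0.98158×0.93525 = 0.323520 + 0.442257 = 0.765777.
Q̄ = (S₀/π) × [bracket] = (1361/π) × 0.765777 = 331.7 W/m².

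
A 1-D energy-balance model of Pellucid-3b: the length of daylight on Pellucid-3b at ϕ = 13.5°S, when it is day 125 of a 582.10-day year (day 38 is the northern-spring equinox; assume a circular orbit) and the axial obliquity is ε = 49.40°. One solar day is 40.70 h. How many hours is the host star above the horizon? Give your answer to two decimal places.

Solar longitude: L_s = 360° × (125 − 38)/582.10 = 53.805°.
sin δ = sin 49.40° × sin 53.805° = 0.61274, so δ = +37.788°.
cos h₀ = −tan ϕ · tan δ = −tan(-13.5°) × tan(+37.788°) = 0.1861, so h₀ = 1.3836 rad = 79.27°.
Daylight = 2h₀/(2π) × 40.70 h = (1.3836/π) × 40.70 = 17.92 h.

17.92 h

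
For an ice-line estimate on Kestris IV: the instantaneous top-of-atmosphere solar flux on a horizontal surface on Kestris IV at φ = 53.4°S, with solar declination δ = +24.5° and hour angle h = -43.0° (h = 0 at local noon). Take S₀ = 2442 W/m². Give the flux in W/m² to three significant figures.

156 W/m²

cos θ_z = sin φ sin δ + cos φ cos δ cos h = -0.332923 + 0.396790 = 0.063867.
Flux = S₀ · cos θ_z = 2442 × 0.063867 = 156.0 W/m².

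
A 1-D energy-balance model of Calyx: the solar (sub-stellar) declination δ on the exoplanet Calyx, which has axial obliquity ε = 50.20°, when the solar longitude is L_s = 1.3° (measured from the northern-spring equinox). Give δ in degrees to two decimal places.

δ = +1.00°

sin δ = sin ε · sin L_s = sin 50.20° × sin 1.3° = 0.017430.
δ = arcsin(0.017430) = +1.00°.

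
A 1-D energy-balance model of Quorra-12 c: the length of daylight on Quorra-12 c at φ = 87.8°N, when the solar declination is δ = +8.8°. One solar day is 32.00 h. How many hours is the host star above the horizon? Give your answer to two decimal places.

Sunrise equation: cos H₀ = −tan φ · tan δ = -4.0298 ≤ −1, so the host star never sets (polar day) and H₀ = π.
Daylight = 2H₀/(2π) × 32.00 h = (3.1416/π) × 32.00 = 32.00 h.

32.00 h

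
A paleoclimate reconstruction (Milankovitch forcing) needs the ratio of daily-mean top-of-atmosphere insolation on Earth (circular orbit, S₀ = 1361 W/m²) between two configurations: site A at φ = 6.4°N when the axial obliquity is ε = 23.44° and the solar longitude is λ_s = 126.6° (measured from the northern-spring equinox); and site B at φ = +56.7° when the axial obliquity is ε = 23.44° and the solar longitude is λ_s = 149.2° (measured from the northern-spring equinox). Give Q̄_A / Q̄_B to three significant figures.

Q̄_A / Q̄_B ≈ 1.20

— Configuration A (φ=+6.4°):
Solar declination: sin δ = sin ε · sin λ_s = sin 23.44° × sin 126.6° = 0.31935, so δ = +18.624°.
cos H₀ = −tan(+6.4°) tan(+18.624°) = -0.0378, H₀ = 1.6086 rad.
Bracket: H₀ sin φ sin δ + cos φ cos δ sin H₀ = 1.6086×0.11147×0.31935 + 0.99377×0.94764×0.99929 = 0.057263 + 0.941068 = 0.998331.
Q̄ = (S₀/π) × [bracket] = (1361/π) × 0.998331 = 432.50 W/m².
— Configuration B (φ=+56.7°):
Solar declination: sin δ = sin ε · sin λ_s = sin 23.44° × sin 149.2° = 0.20368, so δ = +11.753°.
cos H₀ = −tan(+56.7°) tan(+11.753°) = -0.3167, H₀ = 1.8931 rad.
Bracket: H₀ sin φ sin δ + cos φ cos δ sin H₀ = 1.8931×0.83581×0.20368 + 0.54902×0.97904×0.94852 = 0.322277 + 0.509841 = 0.832118.
Q̄ = (S₀/π) × [bracket] = (1361/π) × 0.832118 = 360.49 W/m².
Ratio Q̄_A / Q̄_B = 432.50 / 360.49 = 1.200.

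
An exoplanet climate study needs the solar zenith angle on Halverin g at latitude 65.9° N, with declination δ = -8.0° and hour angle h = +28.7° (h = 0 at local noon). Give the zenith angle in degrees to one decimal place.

θ_z = 76.8°

cos θ_z = sin φ sin δ + cos φ cos δ cos h = -0.127042 + 0.354680 = 0.227638.
θ_z = arccos(0.227638) = 76.8°.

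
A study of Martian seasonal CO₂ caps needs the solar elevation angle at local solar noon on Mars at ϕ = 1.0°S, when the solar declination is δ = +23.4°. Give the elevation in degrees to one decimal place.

At local noon the hour angle is zero, so the zenith angle equals |ϕ − δ| = |-1.0° − (+23.400°)| = 24.400°.
Elevation = 90° − 24.400° = 65.6°.

65.6°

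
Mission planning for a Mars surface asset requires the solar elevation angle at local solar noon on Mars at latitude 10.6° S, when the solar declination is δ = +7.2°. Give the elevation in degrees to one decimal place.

At local noon the hour angle is zero, so the zenith angle equals |ϕ − δ| = |-10.6° − (+7.200°)| = 17.800°.
Elevation = 90° − 17.800° = 72.2°.

72.2°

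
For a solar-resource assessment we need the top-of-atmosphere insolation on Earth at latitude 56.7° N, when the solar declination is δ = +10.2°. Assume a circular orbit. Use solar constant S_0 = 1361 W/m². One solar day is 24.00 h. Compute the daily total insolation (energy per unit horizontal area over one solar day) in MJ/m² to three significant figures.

29.7 MJ/m²

cos h₀ = −tan(+56.7°) tan(+10.200°) = -0.2739, h₀ = 1.8483 rad.
Bracket: h₀ sin ϕ sin δ + cos ϕ cos δ sin h₀ = 1.8483×0.83581×0.17708 + 0.54902×0.98420×0.96175 = 0.273558 + 0.519677 = 0.793235.
Q̄ = (S_0/π) × [bracket] = (1361/π) × 0.793235 = 343.65 W/m².
Daily total = Q̄ × 24.00 h × 3600 s/h = 343.65 × 24.00 × 3600 / 10⁶ = 29.69 MJ/m².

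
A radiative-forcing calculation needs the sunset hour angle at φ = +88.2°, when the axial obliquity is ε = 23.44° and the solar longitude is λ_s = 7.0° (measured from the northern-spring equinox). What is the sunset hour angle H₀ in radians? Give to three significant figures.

Solar declination: sin δ = sin ε · sin λ_s = sin 23.44° × sin 7.0° = 0.04848, so δ = +2.779°.
Sunrise equation: cos H₀ = −tan φ · tan δ = -1.5444 ≤ −1, so the Sun never sets (polar day) and H₀ = π.

H₀ = 3.14 rad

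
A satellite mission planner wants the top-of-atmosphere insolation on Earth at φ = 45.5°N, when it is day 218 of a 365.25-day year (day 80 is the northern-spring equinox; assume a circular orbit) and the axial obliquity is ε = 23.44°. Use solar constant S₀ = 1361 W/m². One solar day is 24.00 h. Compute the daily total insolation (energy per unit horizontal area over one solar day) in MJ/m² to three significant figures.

37.9 MJ/m²

Solar longitude: λ_s = 360° × (218 − 80)/365.25 = 136.016°.
sin δ = sin 23.44° × sin 136.016° = 0.27625, so δ = +16.036°.
cos H₀ = −tan(+45.5°) tan(+16.036°) = -0.2925, H₀ = 1.8676 rad.
Bracket: H₀ sin φ sin δ + cos φ cos δ sin H₀ = 1.8676×0.71325×0.27625 + 0.70091×0.96109×0.95627 = 0.367983 + 0.644179 = 1.012162.
Q̄ = (S₀/π) × [bracket] = (1361/π) × 1.012162 = 438.49 W/m².
Daily total = Q̄ × 24.00 h × 3600 s/h = 438.49 × 24.00 × 3600 / 10⁶ = 37.89 MJ/m².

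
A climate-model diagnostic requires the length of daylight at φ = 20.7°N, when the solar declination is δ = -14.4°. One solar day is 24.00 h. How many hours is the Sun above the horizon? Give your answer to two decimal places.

cos H₀ = −tan φ · tan δ = −tan(+20.7°) × tan(-14.400°) = 0.0970, so H₀ = 1.4736 rad = 84.43°.
Daylight = 2H₀/(2π) × 24.00 h = (1.4736/π) × 24.00 = 11.26 h.

11.26 h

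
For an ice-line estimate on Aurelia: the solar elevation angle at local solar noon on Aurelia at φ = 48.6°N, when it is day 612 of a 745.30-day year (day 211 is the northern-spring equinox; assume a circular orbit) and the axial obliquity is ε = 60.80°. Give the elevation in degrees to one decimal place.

29.5°

Solar longitude: λ_s = 360° × (612 − 211)/745.30 = 193.694°.
sin δ = sin 60.80° × sin 193.694° = -0.20665, so δ = -11.926°.
At local noon the hour angle is zero, so the zenith angle equals |φ − δ| = |+48.6° − (-11.926°)| = 60.526°.
Elevation = 90° − 60.526° = 29.5°.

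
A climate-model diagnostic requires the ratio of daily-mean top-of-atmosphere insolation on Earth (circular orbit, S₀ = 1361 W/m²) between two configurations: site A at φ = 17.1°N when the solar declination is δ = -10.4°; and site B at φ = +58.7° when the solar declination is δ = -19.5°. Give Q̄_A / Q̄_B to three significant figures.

— Configuration A (φ=+17.1°):
cos H₀ = −tan(+17.1°) tan(-10.400°) = 0.0565, H₀ = 1.5143 rad.
Bracket: H₀ sin φ sin δ + cos φ cos δ sin H₀ = 1.5143×0.29404×-0.18052 + 0.95579×0.98357×0.99840 = -0.080379 + 0.938582 = 0.858203.
Q̄ = (S₀/π) × [bracket] = (1361/π) × 0.858203 = 371.79 W/m².
— Configuration B (φ=+58.7°):
cos H₀ = −tan(+58.7°) tan(-19.500°) = 0.5824, H₀ = 0.9491 rad.
Bracket: H₀ sin φ sin δ + cos φ cos δ sin H₀ = 0.9491×0.85446×-0.33381 + 0.51952×0.94264×0.81289 = -0.270709 + 0.398089 = 0.127380.
Q̄ = (S₀/π) × [bracket] = (1361/π) × 0.127380 = 55.184 W/m².
Ratio Q̄_A / Q̄_B = 371.79 / 55.184 = 6.737.

Q̄_A / Q̄_B ≈ 6.74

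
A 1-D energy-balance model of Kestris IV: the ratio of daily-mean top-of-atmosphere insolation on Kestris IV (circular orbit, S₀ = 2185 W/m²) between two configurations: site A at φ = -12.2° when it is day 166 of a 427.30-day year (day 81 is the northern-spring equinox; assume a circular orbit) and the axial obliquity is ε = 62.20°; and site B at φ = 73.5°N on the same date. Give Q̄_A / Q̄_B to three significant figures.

Q̄_A / Q̄_B ≈ 0.112

— Configuration A (φ=-12.2°):
Solar longitude: λ_s = 360° × (166 − 81)/427.30 = 71.612°.
sin δ = sin 62.20° × sin 71.612° = 0.83942, so δ = +57.079°.
cos H₀ = −tan(-12.2°) tan(+57.079°) = 0.3339, H₀ = 1.2303 rad.
Bracket: H₀ sin φ sin δ + cos φ cos δ sin H₀ = 1.2303×-0.21132×0.83942 + 0.97742×0.54349×0.94260 = -0.218238 + 0.500726 = 0.282488.
Q̄ = (S₀/π) × [bracket] = (2185/π) × 0.282488 = 196.47 W/m².
— Configuration B (φ=+73.5°):
cos H₀ = −tan(+73.5°) tan(+57.079°) = -5.2142 ≤ −1 ⇒ polar day, H₀ = π.
Bracket: H₀ sin φ sin δ + cos φ cos δ sin H₀ = 3.1416×0.95882×0.83942 + 0.28402×0.54349×0.00000 = 2.528525 + 0.000000 = 2.528525.
Q̄ = (S₀/π) × [bracket] = (2185/π) × 2.528525 = 1758.6 W/m².
Ratio Q̄_A / Q̄_B = 196.47 / 1758.6 = 0.1117.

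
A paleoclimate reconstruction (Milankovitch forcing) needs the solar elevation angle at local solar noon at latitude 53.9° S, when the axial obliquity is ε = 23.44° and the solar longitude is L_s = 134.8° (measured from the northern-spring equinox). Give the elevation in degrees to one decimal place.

19.7°

Solar declination: sin δ = sin ε · sin L_s = sin 23.44° × sin 134.8° = 0.28226, so δ = +16.395°.
At local noon the hour angle is zero, so the zenith angle equals |ϕ − δ| = |-53.9° − (+16.395°)| = 70.295°.
Elevation = 90° − 70.295° = 19.7°.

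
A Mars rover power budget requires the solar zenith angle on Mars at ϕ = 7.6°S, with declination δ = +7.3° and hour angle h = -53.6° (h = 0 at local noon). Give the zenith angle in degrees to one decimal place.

cos θ_z = sin ϕ sin δ + cos ϕ cos δ cos h = -0.016805 + 0.583438 = 0.566633.
θ_z = arccos(0.566633) = 55.5°.

θ_z = 55.5°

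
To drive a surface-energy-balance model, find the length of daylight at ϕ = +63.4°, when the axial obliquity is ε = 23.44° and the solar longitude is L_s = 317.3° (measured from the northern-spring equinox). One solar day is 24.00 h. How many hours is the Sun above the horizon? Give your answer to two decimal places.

Solar declination: sin δ = sin ε · sin L_s = sin 23.44° × sin 317.3° = -0.26976, so δ = -15.650°.
cos h₀ = −tan ϕ · tan δ = −tan(+63.4°) × tan(-15.650°) = 0.5594, so h₀ = 0.9771 rad = 55.98°.
Daylight = 2h₀/(2π) × 24.00 h = (0.9771/π) × 24.00 = 7.46 h.

7.46 h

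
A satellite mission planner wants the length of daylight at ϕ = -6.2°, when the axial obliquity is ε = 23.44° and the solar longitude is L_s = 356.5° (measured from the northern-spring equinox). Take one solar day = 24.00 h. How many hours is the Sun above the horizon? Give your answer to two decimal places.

Solar declination: sin δ = sin ε · sin L_s = sin 23.44° × sin 356.5° = -0.02428, so δ = -1.392°.
cos h₀ = −tan ϕ · tan δ = −tan(-6.2°) × tan(-1.392°) = -0.0026, so h₀ = 1.5734 rad = 90.15°.
Daylight = 2h₀/(2π) × 24.00 h = (1.5734/π) × 24.00 = 12.02 h.

12.02 h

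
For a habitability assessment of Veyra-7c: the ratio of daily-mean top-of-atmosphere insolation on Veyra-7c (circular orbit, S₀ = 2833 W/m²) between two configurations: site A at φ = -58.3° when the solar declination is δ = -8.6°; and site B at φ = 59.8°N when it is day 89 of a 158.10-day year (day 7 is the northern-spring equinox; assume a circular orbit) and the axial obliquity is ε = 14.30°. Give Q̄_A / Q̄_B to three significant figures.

Q̄_A / Q̄_B ≈ 1.58

— Configuration A (φ=-58.3°):
cos H₀ = −tan(-58.3°) tan(-8.600°) = -0.2449, H₀ = 1.8182 rad.
Bracket: H₀ sin φ sin δ + cos φ cos δ sin H₀ = 1.8182×-0.85081×-0.14954 + 0.52547×0.98876×0.96956 = 0.231330 + 0.503748 = 0.735078.
Q̄ = (S₀/π) × [bracket] = (2833/π) × 0.735078 = 662.87 W/m².
— Configuration B (φ=+59.8°):
Solar longitude: λ_s = 360° × (89 − 7)/158.10 = 186.717°.
sin δ = sin 14.30° × sin 186.717° = -0.02889, so δ = -1.656°.
cos H₀ = −tan(+59.8°) tan(-1.656°) = 0.0497, H₀ = 1.5211 rad.
Bracket: H₀ sin φ sin δ + cos φ cos δ sin H₀ = 1.5211×0.86427×-0.02889 + 0.50302×0.99958×0.99877 = -0.037980 + 0.502190 = 0.464210.
Q̄ = (S₀/π) × [bracket] = (2833/π) × 0.464210 = 418.61 W/m².
Ratio Q̄_A / Q̄_B = 662.87 / 418.61 = 1.584.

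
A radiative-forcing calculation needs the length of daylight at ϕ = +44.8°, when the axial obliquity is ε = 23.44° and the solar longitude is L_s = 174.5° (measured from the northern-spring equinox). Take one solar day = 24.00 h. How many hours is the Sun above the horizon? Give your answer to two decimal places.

12.29 h

Solar declination: sin δ = sin ε · sin L_s = sin 23.44° × sin 174.5° = 0.03813, so δ = +2.185°.
cos h₀ = −tan ϕ · tan δ = −tan(+44.8°) × tan(+2.185°) = -0.0379, so h₀ = 1.6087 rad = 92.17°.
Daylight = 2h₀/(2π) × 24.00 h = (1.6087/π) × 24.00 = 12.29 h.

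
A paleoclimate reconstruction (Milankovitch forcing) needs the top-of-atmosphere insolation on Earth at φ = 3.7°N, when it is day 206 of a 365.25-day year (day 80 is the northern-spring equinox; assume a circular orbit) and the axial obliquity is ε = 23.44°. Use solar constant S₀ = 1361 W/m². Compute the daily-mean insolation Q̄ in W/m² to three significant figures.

Solar longitude: λ_s = 360° × (206 − 80)/365.25 = 124.189°.
sin δ = sin 23.44° × sin 124.189° = 0.32905, so δ = +19.211°.
cos H₀ = −tan(+3.7°) tan(+19.211°) = -0.0225, H₀ = 1.5933 rad.
Bracket: H₀ sin φ sin δ + cos φ cos δ sin H₀ = 1.5933×0.06453×0.32905 + 0.99792×0.94431×0.99975 = 0.033831 + 0.942110 = 0.975941.
Q̄ = (S₀/π) × [bracket] = (1361/π) × 0.975941 = 422.8 W/m².

Q̄ ≈ 423 W/m²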